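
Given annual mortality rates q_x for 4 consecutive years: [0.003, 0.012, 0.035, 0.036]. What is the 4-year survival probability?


p_k = 1 - q_k for each year
Survival = product of (1 - q_k)
= 0.997 * 0.988 * 0.965 * 0.964
= 0.9163


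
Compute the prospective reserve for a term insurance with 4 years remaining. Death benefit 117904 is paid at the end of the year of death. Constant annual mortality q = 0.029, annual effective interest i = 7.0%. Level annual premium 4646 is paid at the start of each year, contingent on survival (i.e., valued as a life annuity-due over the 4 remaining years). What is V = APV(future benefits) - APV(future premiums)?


v = 1/(1+i) = 0.934579
APV(future benefits) per unit = sum_{k=0}^{3} k_p_x * q * v^(k+1) = 0.094272
APV(future benefits) = 117904 * 0.094272 = 11115.0405
Life annuity-due factor ä_{x:4} = sum_{k=0}^{3} k_p_x * v^k = 3.47831
APV(future premiums) = 4646 * 3.47831 = 16160.2285
V = 11115.0405 - 16160.2285
= -5045.188


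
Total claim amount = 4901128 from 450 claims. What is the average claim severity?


severity = total / number
= 4901128 / 450
= 10891.3956


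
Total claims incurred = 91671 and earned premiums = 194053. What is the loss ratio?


Loss ratio = claims / premiums
= 91671 / 194053
= 0.4724


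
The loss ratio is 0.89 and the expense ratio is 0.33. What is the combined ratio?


Combined ratio = loss ratio + expense ratio
= 0.89 + 0.33
= 1.22


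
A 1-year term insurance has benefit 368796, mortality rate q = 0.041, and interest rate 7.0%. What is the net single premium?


NSP = benefit * q * v
v = 1/(1+i) = 0.934579
NSP = 368796 * 0.041 * 0.934579
= 14131.4355


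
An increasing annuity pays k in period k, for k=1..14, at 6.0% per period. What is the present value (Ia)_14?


(Ia)_n = sum_{k=1}^{n} k * v^k, v = 1/(1+i)
v = 0.943396
Sum computed term by term:
(Ia)_14 = 61.0078


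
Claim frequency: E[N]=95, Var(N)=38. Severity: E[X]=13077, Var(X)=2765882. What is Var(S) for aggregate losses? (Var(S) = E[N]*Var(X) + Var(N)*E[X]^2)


Var(S) = E[N]*Var(X) + Var(N)*E[X]^2
= 95*2765882 + 38*13077^2
= 262758790 + 6498301302
= 6.7611e+09


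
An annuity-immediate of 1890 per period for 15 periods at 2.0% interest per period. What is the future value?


FV = PMT * ((1+i)^n - 1) / i
= 1890 * ((1.02)^15 - 1) / 0.02
= 1890 * (1.345868 - 1) / 0.02
= 32684.558


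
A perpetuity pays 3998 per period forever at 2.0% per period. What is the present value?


PV = PMT / i
= 3998 / 0.02
= 199900.0


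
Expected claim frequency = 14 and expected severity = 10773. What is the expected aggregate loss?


E[S] = E[N] * E[X]
= 14 * 10773
= 150822


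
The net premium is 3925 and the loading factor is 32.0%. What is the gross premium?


Gross = net * (1 + loading)
= 3925 * (1 + 0.32)
= 3925 * 1.32
= 5181.0


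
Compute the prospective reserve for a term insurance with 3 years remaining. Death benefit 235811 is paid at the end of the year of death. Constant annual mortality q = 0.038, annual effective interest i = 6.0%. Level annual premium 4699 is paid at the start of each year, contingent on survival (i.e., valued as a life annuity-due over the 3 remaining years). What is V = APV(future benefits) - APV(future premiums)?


v = 1/(1+i) = 0.943396
APV(future benefits) per unit = sum_{k=0}^{2} k_p_x * q * v^(k+1) = 0.097911
APV(future benefits) = 235811 * 0.097911 = 23088.3848
Life annuity-due factor ä_{x:3} = sum_{k=0}^{2} k_p_x * v^k = 2.731189
APV(future premiums) = 4699 * 2.731189 = 12833.8573
V = 23088.3848 - 12833.8573
= 10254.5275


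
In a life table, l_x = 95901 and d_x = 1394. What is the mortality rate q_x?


q_x = d_x / l_x
= 1394 / 95901
= 0.0145


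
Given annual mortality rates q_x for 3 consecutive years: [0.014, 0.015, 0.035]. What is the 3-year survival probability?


p_k = 1 - q_k for each year
Survival = product of (1 - q_k)
= 0.986 * 0.985 * 0.965
= 0.9372


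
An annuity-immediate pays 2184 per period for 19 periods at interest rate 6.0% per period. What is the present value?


PV = PMT * (1 - (1+i)^(-n)) / i
= 2184 * (1 - (1+0.06)^(-19)) / 0.06
= 2184 * (1 - 0.330513) / 0.06
= 2184 * 11.158116
= 24369.3264


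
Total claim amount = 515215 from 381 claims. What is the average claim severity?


severity = total / number
= 515215 / 381
= 1352.2703


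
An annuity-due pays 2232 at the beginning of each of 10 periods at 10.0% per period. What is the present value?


PV_due = PMT * (1-(1+i)^(-n))/i * (1+i)
PV_immediate = 13714.6738
PV_due = 13714.6738 * 1.1
= 15086.1412


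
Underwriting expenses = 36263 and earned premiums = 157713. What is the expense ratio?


Expense ratio = expenses / premiums
= 36263 / 157713
= 0.2299


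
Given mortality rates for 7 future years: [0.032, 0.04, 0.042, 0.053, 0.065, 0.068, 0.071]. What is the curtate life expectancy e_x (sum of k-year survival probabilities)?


e_x = sum_{k=1}^{n} k_p_x
k_p_x values:
  1_p_x = 0.968
  2_p_x = 0.92928
  3_p_x = 0.89025
  4_p_x = 0.843067
  5_p_x = 0.788268
  6_p_x = 0.734665
  7_p_x = 0.682504
e_x = 5.836


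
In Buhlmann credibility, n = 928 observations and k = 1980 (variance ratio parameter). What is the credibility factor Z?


Z = n / (n + k)
= 928 / (928 + 1980)
= 928 / 2908
= 0.3191


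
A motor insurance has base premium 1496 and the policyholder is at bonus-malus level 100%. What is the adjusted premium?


adjusted = base * BM_level / 100
= 1496 * 100 / 100
= 1496 * 1.0
= 1496.0


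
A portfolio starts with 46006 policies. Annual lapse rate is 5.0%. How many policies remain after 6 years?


remaining = initial * (1 - lapse)^years
= 46006 * (1 - 0.05)^6
= 46006 * 0.735092
= 33818.6375


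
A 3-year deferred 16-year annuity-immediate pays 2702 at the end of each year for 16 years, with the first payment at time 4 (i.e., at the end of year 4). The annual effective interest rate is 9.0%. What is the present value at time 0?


PV at time 3 of the 16-year annuity-immediate:
a_n = 2702 * (1-(1+0.09)^(-16))/0.09 = 22460.5322
Discount back 3 years to time 0:
PV = 22460.5322 * (1+0.09)^(-3)
= 22460.5322 * 0.772183
= 17343.6519


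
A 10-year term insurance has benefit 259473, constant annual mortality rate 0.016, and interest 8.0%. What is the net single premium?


NSP = benefit * sum_{k=0}^{n-1} k_p_x * q * v^(k+1)
With constant q=0.016, v=0.925926
Sum = 0.100967
NSP = 259473 * 0.100967
= 26198.2491


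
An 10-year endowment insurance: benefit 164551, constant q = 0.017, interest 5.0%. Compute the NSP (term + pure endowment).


Term component = 20158.555
Pure endowment = 10_p_x * v^10 * benefit = 0.842433 * 0.613913 * 164551 = 85102.5775
NSP = 105261.1324


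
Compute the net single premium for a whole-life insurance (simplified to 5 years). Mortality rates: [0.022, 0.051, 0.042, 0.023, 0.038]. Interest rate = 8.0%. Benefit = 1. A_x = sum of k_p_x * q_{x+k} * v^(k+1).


v = 0.925926
Year 0: k_p_x=1.0, q=0.022, term=0.02037
Year 1: k_p_x=0.978, q=0.051, term=0.042762
Year 2: k_p_x=0.928122, q=0.042, term=0.030944
Year 3: k_p_x=0.889141, q=0.023, term=0.015032
Year 4: k_p_x=0.868691, q=0.038, term=0.022466
A_x = 0.1316


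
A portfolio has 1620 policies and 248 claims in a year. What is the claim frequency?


frequency = claims / policies
= 248 / 1620
= 0.1531


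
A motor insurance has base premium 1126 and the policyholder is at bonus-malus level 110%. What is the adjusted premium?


adjusted = base * BM_level / 100
= 1126 * 110 / 100
= 1126 * 1.1
= 1238.6


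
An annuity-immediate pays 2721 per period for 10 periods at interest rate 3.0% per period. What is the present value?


PV = PMT * (1 - (1+i)^(-n)) / i
= 2721 * (1 - (1+0.03)^(-10)) / 0.03
= 2721 * (1 - 0.744094) / 0.03
= 2721 * 8.530203
= 23210.6819


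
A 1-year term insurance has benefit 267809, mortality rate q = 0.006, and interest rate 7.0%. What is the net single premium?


NSP = benefit * q * v
v = 1/(1+i) = 0.934579
NSP = 267809 * 0.006 * 0.934579
= 1501.7327


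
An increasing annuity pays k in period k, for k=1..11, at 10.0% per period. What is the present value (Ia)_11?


(Ia)_n = sum_{k=1}^{n} k * v^k, v = 1/(1+i)
v = 0.909091
Sum computed term by term:
(Ia)_11 = 32.8913


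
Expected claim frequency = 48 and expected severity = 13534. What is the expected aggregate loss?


E[S] = E[N] * E[X]
= 48 * 13534
= 649632


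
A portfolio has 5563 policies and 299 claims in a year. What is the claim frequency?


frequency = claims / policies
= 299 / 5563
= 0.0537


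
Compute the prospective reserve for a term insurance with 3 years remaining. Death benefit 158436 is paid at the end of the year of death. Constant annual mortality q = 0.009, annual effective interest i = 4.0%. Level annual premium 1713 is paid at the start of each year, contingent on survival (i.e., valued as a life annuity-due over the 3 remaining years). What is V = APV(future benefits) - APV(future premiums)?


v = 1/(1+i) = 0.961538
APV(future benefits) per unit = sum_{k=0}^{2} k_p_x * q * v^(k+1) = 0.024758
APV(future benefits) = 158436 * 0.024758 = 3922.4889
Life annuity-due factor ä_{x:3} = sum_{k=0}^{2} k_p_x * v^k = 2.860874
APV(future premiums) = 1713 * 2.860874 = 4900.6767
V = 3922.4889 - 4900.6767
= -978.1877


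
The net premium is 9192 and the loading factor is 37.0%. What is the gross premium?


Gross = net * (1 + loading)
= 9192 * (1 + 0.37)
= 9192 * 1.37
= 12593.04


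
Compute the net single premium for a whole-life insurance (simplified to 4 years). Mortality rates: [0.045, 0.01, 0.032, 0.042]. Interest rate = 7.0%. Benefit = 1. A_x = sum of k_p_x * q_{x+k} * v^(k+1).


v = 0.934579
Year 0: k_p_x=1.0, q=0.045, term=0.042056
Year 1: k_p_x=0.955, q=0.01, term=0.008341
Year 2: k_p_x=0.94545, q=0.032, term=0.024697
Year 3: k_p_x=0.915196, q=0.042, term=0.029324
A_x = 0.1044


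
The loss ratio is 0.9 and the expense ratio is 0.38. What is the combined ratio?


Combined ratio = loss ratio + expense ratio
= 0.9 + 0.38
= 1.28


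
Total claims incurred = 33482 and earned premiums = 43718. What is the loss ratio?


Loss ratio = claims / premiums
= 33482 / 43718
= 0.7659


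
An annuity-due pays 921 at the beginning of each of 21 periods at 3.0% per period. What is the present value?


PV_due = PMT * (1-(1+i)^(-n))/i * (1+i)
PV_immediate = 14197.2372
PV_due = 14197.2372 * 1.03
= 14623.1543


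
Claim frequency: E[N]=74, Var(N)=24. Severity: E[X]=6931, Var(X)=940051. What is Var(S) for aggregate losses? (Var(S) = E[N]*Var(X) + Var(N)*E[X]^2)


Var(S) = E[N]*Var(X) + Var(N)*E[X]^2
= 74*940051 + 24*6931^2
= 69563774 + 1152930264
= 1.2225e+09


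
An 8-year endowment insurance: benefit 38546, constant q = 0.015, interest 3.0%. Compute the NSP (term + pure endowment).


Term component = 3860.9348
Pure endowment = 8_p_x * v^8 * benefit = 0.886115 * 0.789409 * 38546 = 26963.1957
NSP = 30824.1304


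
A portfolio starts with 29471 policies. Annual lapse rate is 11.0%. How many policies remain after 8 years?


remaining = initial * (1 - lapse)^years
= 29471 * (1 - 0.11)^8
= 29471 * 0.393659
= 11601.5209


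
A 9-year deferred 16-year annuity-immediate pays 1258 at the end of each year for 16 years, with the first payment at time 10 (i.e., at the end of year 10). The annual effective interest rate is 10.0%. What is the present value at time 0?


PV at time 9 of the 16-year annuity-immediate:
a_n = 1258 * (1-(1+0.1)^(-16))/0.1 = 9842.2255
Discount back 9 years to time 0:
PV = 9842.2255 * (1+0.1)^(-9)
= 9842.2255 * 0.424098
= 4174.0644


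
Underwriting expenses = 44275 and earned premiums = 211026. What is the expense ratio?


Expense ratio = expenses / premiums
= 44275 / 211026
= 0.2098


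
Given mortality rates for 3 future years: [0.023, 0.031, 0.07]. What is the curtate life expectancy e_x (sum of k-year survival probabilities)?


e_x = sum_{k=1}^{n} k_p_x
k_p_x values:
  1_p_x = 0.977
  2_p_x = 0.946713
  3_p_x = 0.880443
e_x = 2.8042


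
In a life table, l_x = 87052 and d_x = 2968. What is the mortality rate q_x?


q_x = d_x / l_x
= 2968 / 87052
= 0.0341


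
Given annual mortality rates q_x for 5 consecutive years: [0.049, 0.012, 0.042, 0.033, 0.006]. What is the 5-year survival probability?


p_k = 1 - q_k for each year
Survival = product of (1 - q_k)
= 0.951 * 0.988 * 0.958 * 0.967 * 0.994
= 0.8652


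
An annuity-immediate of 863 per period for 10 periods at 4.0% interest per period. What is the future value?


FV = PMT * ((1+i)^n - 1) / i
= 863 * ((1.04)^10 - 1) / 0.04
= 863 * (1.480244 - 1) / 0.04
= 10361.2704


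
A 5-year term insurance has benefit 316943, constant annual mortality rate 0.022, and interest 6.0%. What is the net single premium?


NSP = benefit * sum_{k=0}^{n-1} k_p_x * q * v^(k+1)
With constant q=0.022, v=0.943396
Sum = 0.088913
NSP = 316943 * 0.088913
= 28180.2844


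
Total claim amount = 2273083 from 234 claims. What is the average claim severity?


severity = total / number
= 2273083 / 234
= 9714.0299


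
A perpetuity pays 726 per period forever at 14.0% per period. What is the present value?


PV = PMT / i
= 726 / 0.14
= 5185.7143


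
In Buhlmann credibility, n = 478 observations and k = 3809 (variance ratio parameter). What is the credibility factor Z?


Z = n / (n + k)
= 478 / (478 + 3809)
= 478 / 4287
= 0.1115


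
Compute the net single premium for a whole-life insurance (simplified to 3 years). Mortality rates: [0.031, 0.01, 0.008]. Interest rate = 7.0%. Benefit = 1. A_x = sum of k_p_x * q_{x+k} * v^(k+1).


v = 0.934579
Year 0: k_p_x=1.0, q=0.031, term=0.028972
Year 1: k_p_x=0.969, q=0.01, term=0.008464
Year 2: k_p_x=0.95931, q=0.008, term=0.006265
A_x = 0.0437


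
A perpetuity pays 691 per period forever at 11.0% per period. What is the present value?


PV = PMT / i
= 691 / 0.11
= 6281.8182


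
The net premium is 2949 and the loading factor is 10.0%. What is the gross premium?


Gross = net * (1 + loading)
= 2949 * (1 + 0.1)
= 2949 * 1.1
= 3243.9


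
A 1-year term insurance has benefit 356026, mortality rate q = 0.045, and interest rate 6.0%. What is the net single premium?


NSP = benefit * q * v
v = 1/(1+i) = 0.943396
NSP = 356026 * 0.045 * 0.943396
= 15114.3113


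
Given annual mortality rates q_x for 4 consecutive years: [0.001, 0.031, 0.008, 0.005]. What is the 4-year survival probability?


p_k = 1 - q_k for each year
Survival = product of (1 - q_k)
= 0.999 * 0.969 * 0.992 * 0.995
= 0.9555


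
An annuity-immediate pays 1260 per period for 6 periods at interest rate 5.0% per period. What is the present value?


PV = PMT * (1 - (1+i)^(-n)) / i
= 1260 * (1 - (1+0.05)^(-6)) / 0.05
= 1260 * (1 - 0.746215) / 0.05
= 1260 * 5.075692
= 6395.372


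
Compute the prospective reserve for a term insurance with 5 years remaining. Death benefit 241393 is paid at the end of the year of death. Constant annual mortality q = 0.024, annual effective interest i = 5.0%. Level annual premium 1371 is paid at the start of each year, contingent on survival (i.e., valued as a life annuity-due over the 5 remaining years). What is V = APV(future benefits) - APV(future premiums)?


v = 1/(1+i) = 0.952381
APV(future benefits) per unit = sum_{k=0}^{4} k_p_x * q * v^(k+1) = 0.099273
APV(future benefits) = 241393 * 0.099273 = 23963.7395
Life annuity-due factor ä_{x:5} = sum_{k=0}^{4} k_p_x * v^k = 4.343181
APV(future premiums) = 1371 * 4.343181 = 5954.5018
V = 23963.7395 - 5954.5018
= 18009.2377


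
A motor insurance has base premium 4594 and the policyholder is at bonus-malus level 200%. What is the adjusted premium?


adjusted = base * BM_level / 100
= 4594 * 200 / 100
= 4594 * 2.0
= 9188.0


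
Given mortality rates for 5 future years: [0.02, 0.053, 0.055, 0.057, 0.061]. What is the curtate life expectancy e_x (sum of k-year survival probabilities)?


e_x = sum_{k=1}^{n} k_p_x
k_p_x values:
  1_p_x = 0.98
  2_p_x = 0.92806
  3_p_x = 0.877017
  4_p_x = 0.827027
  5_p_x = 0.776578
e_x = 4.3887


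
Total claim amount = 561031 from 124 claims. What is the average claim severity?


severity = total / number
= 561031 / 124
= 4524.4435


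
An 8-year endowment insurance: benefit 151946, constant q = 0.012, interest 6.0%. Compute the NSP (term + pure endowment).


Term component = 10898.3091
Pure endowment = 8_p_x * v^8 * benefit = 0.907937 * 0.627412 * 151946 = 86556.1451
NSP = 97454.4543


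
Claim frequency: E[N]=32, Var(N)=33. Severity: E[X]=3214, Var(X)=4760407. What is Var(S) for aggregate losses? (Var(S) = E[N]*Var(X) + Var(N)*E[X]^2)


Var(S) = E[N]*Var(X) + Var(N)*E[X]^2
= 32*4760407 + 33*3214^2
= 152333024 + 340883268
= 4.9322e+08


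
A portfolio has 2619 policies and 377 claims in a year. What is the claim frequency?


frequency = claims / policies
= 377 / 2619
= 0.1439


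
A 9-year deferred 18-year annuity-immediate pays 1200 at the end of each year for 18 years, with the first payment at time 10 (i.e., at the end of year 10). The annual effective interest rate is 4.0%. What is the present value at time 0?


PV at time 9 of the 18-year annuity-immediate:
a_n = 1200 * (1-(1+0.04)^(-18))/0.04 = 15191.1564
Discount back 9 years to time 0:
PV = 15191.1564 * (1+0.04)^(-9)
= 15191.1564 * 0.702587
= 10673.105


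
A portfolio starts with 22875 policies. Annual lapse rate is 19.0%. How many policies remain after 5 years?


remaining = initial * (1 - lapse)^years
= 22875 * (1 - 0.19)^5
= 22875 * 0.348678
= 7976.0193


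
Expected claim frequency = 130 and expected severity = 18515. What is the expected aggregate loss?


E[S] = E[N] * E[X]
= 130 * 18515
= 2.4070e+06


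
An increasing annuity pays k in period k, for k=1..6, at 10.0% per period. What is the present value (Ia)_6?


(Ia)_n = sum_{k=1}^{n} k * v^k, v = 1/(1+i)
v = 0.909091
Sum computed term by term:
(Ia)_6 = 14.0394


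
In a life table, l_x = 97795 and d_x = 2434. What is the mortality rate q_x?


q_x = d_x / l_x
= 2434 / 97795
= 0.0249


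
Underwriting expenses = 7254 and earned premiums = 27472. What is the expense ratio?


Expense ratio = expenses / premiums
= 7254 / 27472
= 0.2641


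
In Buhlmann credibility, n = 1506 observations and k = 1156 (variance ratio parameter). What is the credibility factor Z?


Z = n / (n + k)
= 1506 / (1506 + 1156)
= 1506 / 2662
= 0.5657


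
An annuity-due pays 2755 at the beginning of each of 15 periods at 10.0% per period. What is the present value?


PV_due = PMT * (1-(1+i)^(-n))/i * (1+i)
PV_immediate = 20954.749
PV_due = 20954.749 * 1.1
= 23050.2239


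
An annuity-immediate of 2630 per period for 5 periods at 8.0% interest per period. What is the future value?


FV = PMT * ((1+i)^n - 1) / i
= 2630 * ((1.08)^5 - 1) / 0.08
= 2630 * (1.469328 - 1) / 0.08
= 15429.1605


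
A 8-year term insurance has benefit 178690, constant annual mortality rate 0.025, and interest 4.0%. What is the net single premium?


NSP = benefit * sum_{k=0}^{n-1} k_p_x * q * v^(k+1)
With constant q=0.025, v=0.961538
Sum = 0.155108
NSP = 178690 * 0.155108
= 27716.2297


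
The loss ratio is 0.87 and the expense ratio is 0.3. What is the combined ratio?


Combined ratio = loss ratio + expense ratio
= 0.87 + 0.3
= 1.17


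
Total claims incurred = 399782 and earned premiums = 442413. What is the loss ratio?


Loss ratio = claims / premiums
= 399782 / 442413
= 0.9036


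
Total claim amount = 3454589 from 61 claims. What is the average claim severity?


severity = total / number
= 3454589 / 61
= 56632.6066


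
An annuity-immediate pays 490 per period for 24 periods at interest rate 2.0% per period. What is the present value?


PV = PMT * (1 - (1+i)^(-n)) / i
= 490 * (1 - (1+0.02)^(-24)) / 0.02
= 490 * (1 - 0.621721) / 0.02
= 490 * 18.913926
= 9267.8235


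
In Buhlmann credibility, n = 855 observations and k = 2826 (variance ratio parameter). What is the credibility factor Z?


Z = n / (n + k)
= 855 / (855 + 2826)
= 855 / 3681
= 0.2323


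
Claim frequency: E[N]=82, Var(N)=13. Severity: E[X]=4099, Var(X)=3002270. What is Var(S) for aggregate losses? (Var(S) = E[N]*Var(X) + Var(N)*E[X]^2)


Var(S) = E[N]*Var(X) + Var(N)*E[X]^2
= 82*3002270 + 13*4099^2
= 246186140 + 218423413
= 4.6461e+08


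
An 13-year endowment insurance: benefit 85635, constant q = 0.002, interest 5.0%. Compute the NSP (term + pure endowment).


Term component = 1591.832
Pure endowment = 13_p_x * v^13 * benefit = 0.97431 * 0.530321 * 85635 = 44247.3689
NSP = 45839.2008


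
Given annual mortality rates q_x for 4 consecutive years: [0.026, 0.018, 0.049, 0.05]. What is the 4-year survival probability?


p_k = 1 - q_k for each year
Survival = product of (1 - q_k)
= 0.974 * 0.982 * 0.951 * 0.95
= 0.8641


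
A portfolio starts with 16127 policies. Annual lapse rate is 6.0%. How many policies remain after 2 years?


remaining = initial * (1 - lapse)^years
= 16127 * (1 - 0.06)^2
= 16127 * 0.8836
= 14249.8172


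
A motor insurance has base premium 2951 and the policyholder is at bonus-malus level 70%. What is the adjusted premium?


adjusted = base * BM_level / 100
= 2951 * 70 / 100
= 2951 * 0.7
= 2065.7


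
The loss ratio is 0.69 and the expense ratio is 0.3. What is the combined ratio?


Combined ratio = loss ratio + expense ratio
= 0.69 + 0.3
= 0.99


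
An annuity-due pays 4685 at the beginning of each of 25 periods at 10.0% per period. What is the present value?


PV_due = PMT * (1-(1+i)^(-n))/i * (1+i)
PV_immediate = 42525.9325
PV_due = 42525.9325 * 1.1
= 46778.5257


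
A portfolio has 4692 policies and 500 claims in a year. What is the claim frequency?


frequency = claims / policies
= 500 / 4692
= 0.1066


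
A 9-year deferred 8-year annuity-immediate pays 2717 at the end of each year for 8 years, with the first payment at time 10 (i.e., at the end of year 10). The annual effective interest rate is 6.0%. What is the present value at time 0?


PV at time 9 of the 8-year annuity-immediate:
a_n = 2717 * (1-(1+0.06)^(-8))/0.06 = 16872.0098
Discount back 9 years to time 0:
PV = 16872.0098 * (1+0.06)^(-9)
= 16872.0098 * 0.591898
= 9986.5167


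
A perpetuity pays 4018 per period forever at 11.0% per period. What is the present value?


PV = PMT / i
= 4018 / 0.11
= 36527.2727


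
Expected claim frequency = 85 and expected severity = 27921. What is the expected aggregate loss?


E[S] = E[N] * E[X]
= 85 * 27921
= 2.3733e+06


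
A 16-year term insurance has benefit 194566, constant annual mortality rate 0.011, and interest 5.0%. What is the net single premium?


NSP = benefit * sum_{k=0}^{n-1} k_p_x * q * v^(k+1)
With constant q=0.011, v=0.952381
Sum = 0.111117
NSP = 194566 * 0.111117
= 21619.5769


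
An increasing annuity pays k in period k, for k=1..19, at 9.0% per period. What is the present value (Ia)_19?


(Ia)_n = sum_{k=1}^{n} k * v^k, v = 1/(1+i)
v = 0.917431
Sum computed term by term:
(Ia)_19 = 67.3369


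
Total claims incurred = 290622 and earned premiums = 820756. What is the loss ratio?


Loss ratio = claims / premiums
= 290622 / 820756
= 0.3541


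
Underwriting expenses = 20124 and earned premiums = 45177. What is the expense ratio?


Expense ratio = expenses / premiums
= 20124 / 45177
= 0.4454


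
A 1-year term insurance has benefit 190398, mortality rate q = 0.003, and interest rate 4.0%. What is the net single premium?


NSP = benefit * q * v
v = 1/(1+i) = 0.961538
NSP = 190398 * 0.003 * 0.961538
= 549.225


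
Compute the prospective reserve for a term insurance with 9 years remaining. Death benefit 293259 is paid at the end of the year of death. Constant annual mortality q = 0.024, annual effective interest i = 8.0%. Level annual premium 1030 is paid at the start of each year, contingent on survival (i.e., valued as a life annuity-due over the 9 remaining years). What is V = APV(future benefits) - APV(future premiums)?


v = 1/(1+i) = 0.925926
APV(future benefits) per unit = sum_{k=0}^{8} k_p_x * q * v^(k+1) = 0.137998
APV(future benefits) = 293259 * 0.137998 = 40469.2091
Life annuity-due factor ä_{x:9} = sum_{k=0}^{8} k_p_x * v^k = 6.209918
APV(future premiums) = 1030 * 6.209918 = 6396.2158
V = 40469.2091 - 6396.2158
= 34072.9933


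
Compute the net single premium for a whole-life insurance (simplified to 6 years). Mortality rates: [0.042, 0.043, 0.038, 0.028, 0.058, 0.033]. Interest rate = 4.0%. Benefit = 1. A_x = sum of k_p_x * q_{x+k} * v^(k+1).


v = 0.961538
Year 0: k_p_x=1.0, q=0.042, term=0.040385
Year 1: k_p_x=0.958, q=0.043, term=0.038086
Year 2: k_p_x=0.916806, q=0.038, term=0.030971
Year 3: k_p_x=0.881967, q=0.028, term=0.021109
Year 4: k_p_x=0.857272, q=0.058, term=0.040868
Year 5: k_p_x=0.80755, q=0.033, term=0.021061
A_x = 0.1925


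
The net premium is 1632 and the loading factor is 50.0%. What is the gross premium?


Gross = net * (1 + loading)
= 1632 * (1 + 0.5)
= 1632 * 1.5
= 2448.0


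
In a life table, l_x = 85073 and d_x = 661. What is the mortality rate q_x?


q_x = d_x / l_x
= 661 / 85073
= 0.0078


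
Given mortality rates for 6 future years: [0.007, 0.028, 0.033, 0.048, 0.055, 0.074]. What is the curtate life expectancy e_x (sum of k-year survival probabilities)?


e_x = sum_{k=1}^{n} k_p_x
k_p_x values:
  1_p_x = 0.993
  2_p_x = 0.965196
  3_p_x = 0.933345
  4_p_x = 0.888544
  5_p_x = 0.839674
  6_p_x = 0.777538
e_x = 5.3973


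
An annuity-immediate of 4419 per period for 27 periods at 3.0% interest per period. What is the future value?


FV = PMT * ((1+i)^n - 1) / i
= 4419 * ((1.03)^27 - 1) / 0.03
= 4419 * (2.221289 - 1) / 0.03
= 179895.8705


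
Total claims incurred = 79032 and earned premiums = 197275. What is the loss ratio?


Loss ratio = claims / premiums
= 79032 / 197275
= 0.4006


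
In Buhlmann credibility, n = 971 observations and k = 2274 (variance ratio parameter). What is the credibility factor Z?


Z = n / (n + k)
= 971 / (971 + 2274)
= 971 / 3245
= 0.2992


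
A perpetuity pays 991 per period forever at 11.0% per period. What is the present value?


PV = PMT / i
= 991 / 0.11
= 9009.0909


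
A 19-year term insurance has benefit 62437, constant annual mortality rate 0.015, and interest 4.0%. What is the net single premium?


NSP = benefit * sum_{k=0}^{n-1} k_p_x * q * v^(k+1)
With constant q=0.015, v=0.961538
Sum = 0.175591
NSP = 62437 * 0.175591
= 10963.3464


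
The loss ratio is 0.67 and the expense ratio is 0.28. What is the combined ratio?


Combined ratio = loss ratio + expense ratio
= 0.67 + 0.28
= 0.95


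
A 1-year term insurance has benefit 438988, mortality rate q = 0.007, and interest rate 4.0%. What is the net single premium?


NSP = benefit * q * v
v = 1/(1+i) = 0.961538
NSP = 438988 * 0.007 * 0.961538
= 2954.7269


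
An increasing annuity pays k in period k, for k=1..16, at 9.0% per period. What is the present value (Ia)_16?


(Ia)_n = sum_{k=1}^{n} k * v^k, v = 1/(1+i)
v = 0.917431
Sum computed term by term:
(Ia)_16 = 55.8975


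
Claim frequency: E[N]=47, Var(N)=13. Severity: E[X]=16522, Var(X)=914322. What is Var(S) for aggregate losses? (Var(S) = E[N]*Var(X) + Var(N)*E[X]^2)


Var(S) = E[N]*Var(X) + Var(N)*E[X]^2
= 47*914322 + 13*16522^2
= 42973134 + 3548694292
= 3.5917e+09


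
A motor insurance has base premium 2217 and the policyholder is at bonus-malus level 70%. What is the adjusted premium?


adjusted = base * BM_level / 100
= 2217 * 70 / 100
= 2217 * 0.7
= 1551.9


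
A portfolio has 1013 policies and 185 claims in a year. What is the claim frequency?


frequency = claims / policies
= 185 / 1013
= 0.1826


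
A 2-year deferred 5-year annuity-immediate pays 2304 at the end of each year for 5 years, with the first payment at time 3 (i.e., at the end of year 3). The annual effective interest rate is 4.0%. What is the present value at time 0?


PV at time 2 of the 5-year annuity-immediate:
a_n = 2304 * (1-(1+0.04)^(-5))/0.04 = 10256.9987
Discount back 2 years to time 0:
PV = 10256.9987 * (1+0.04)^(-2)
= 10256.9987 * 0.924556
= 9483.1718


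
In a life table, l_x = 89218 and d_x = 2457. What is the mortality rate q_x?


q_x = d_x / l_x
= 2457 / 89218
= 0.0275


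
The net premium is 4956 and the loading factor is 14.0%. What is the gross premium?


Gross = net * (1 + loading)
= 4956 * (1 + 0.14)
= 4956 * 1.14
= 5649.84


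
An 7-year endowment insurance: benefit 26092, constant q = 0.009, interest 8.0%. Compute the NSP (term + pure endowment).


Term component = 1193.3794
Pure endowment = 7_p_x * v^7 * benefit = 0.938676 * 0.58349 * 26092 = 14290.804
NSP = 15484.1834


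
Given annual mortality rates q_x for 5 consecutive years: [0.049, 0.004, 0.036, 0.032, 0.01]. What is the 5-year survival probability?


p_k = 1 - q_k for each year
Survival = product of (1 - q_k)
= 0.951 * 0.996 * 0.964 * 0.968 * 0.99
= 0.875


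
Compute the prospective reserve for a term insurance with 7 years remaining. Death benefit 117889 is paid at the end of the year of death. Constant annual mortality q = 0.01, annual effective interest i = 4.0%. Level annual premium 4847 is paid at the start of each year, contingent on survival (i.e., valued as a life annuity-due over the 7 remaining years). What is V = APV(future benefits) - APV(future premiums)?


v = 1/(1+i) = 0.961538
APV(future benefits) per unit = sum_{k=0}^{6} k_p_x * q * v^(k+1) = 0.058341
APV(future benefits) = 117889 * 0.058341 = 6877.8079
Life annuity-due factor ä_{x:7} = sum_{k=0}^{6} k_p_x * v^k = 6.067504
APV(future premiums) = 4847 * 6.067504 = 29409.1935
V = 6877.8079 - 29409.1935
= -22531.3856


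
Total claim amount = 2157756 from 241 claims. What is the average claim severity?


severity = total / number
= 2157756 / 241
= 8953.3444


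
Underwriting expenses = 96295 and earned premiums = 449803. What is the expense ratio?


Expense ratio = expenses / premiums
= 96295 / 449803
= 0.2141


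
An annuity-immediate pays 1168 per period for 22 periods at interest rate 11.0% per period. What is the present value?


PV = PMT * (1 - (1+i)^(-n)) / i
= 1168 * (1 - (1+0.11)^(-22)) / 0.11
= 1168 * (1 - 0.100669) / 0.11
= 1168 * 8.175739
= 9549.2632


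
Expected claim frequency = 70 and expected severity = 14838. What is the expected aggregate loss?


E[S] = E[N] * E[X]
= 70 * 14838
= 1.0387e+06


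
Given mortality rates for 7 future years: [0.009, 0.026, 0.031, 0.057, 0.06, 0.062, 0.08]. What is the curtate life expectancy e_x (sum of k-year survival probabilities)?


e_x = sum_{k=1}^{n} k_p_x
k_p_x values:
  1_p_x = 0.991
  2_p_x = 0.965234
  3_p_x = 0.935312
  4_p_x = 0.881999
  5_p_x = 0.829079
  6_p_x = 0.777676
  7_p_x = 0.715462
e_x = 6.0958


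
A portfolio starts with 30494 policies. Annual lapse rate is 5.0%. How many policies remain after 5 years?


remaining = initial * (1 - lapse)^years
= 30494 * (1 - 0.05)^5
= 30494 * 0.773781
= 23595.6759


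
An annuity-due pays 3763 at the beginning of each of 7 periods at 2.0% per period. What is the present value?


PV_due = PMT * (1-(1+i)^(-n))/i * (1+i)
PV_immediate = 24354.1024
PV_due = 24354.1024 * 1.02
= 24841.1844


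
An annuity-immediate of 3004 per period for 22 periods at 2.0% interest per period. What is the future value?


FV = PMT * ((1+i)^n - 1) / i
= 3004 * ((1.02)^22 - 1) / 0.02
= 3004 * (1.54598 - 1) / 0.02
= 82006.1466


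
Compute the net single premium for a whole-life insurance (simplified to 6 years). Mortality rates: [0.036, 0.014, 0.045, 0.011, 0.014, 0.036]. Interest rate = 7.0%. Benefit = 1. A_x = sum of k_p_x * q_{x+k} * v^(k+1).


v = 0.934579
Year 0: k_p_x=1.0, q=0.036, term=0.033645
Year 1: k_p_x=0.964, q=0.014, term=0.011788
Year 2: k_p_x=0.950504, q=0.045, term=0.034915
Year 3: k_p_x=0.907731, q=0.011, term=0.007618
Year 4: k_p_x=0.897746, q=0.014, term=0.008961
Year 5: k_p_x=0.885178, q=0.036, term=0.021234
A_x = 0.1182


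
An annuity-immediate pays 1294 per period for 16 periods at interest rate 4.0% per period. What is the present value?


PV = PMT * (1 - (1+i)^(-n)) / i
= 1294 * (1 - (1+0.04)^(-16)) / 0.04
= 1294 * (1 - 0.533908) / 0.04
= 1294 * 11.652296
= 15078.0705


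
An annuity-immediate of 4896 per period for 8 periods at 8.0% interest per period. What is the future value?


FV = PMT * ((1+i)^n - 1) / i
= 4896 * ((1.08)^8 - 1) / 0.08
= 4896 * (1.85093 - 1) / 0.08
= 52076.9289


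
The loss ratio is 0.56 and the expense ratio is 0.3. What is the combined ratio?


Combined ratio = loss ratio + expense ratio
= 0.56 + 0.3
= 0.86


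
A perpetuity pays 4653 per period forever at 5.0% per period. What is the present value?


PV = PMT / i
= 4653 / 0.05
= 93060.0


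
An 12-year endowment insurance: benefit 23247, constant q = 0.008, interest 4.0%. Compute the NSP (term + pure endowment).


Term component = 1676.8645
Pure endowment = 12_p_x * v^12 * benefit = 0.908113 * 0.624597 * 23247 = 13185.8129
NSP = 14862.6774


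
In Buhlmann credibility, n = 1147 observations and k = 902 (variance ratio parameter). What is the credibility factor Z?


Z = n / (n + k)
= 1147 / (1147 + 902)
= 1147 / 2049
= 0.5598


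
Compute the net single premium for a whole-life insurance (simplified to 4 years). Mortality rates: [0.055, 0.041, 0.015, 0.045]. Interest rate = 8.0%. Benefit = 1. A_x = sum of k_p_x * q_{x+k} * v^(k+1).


v = 0.925926
Year 0: k_p_x=1.0, q=0.055, term=0.050926
Year 1: k_p_x=0.945, q=0.041, term=0.033218
Year 2: k_p_x=0.906255, q=0.015, term=0.010791
Year 3: k_p_x=0.892661, q=0.045, term=0.029526
A_x = 0.1245


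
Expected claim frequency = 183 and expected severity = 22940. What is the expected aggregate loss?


E[S] = E[N] * E[X]
= 183 * 22940
= 4.1980e+06


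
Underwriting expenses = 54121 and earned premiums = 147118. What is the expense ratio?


Expense ratio = expenses / premiums
= 54121 / 147118
= 0.3679


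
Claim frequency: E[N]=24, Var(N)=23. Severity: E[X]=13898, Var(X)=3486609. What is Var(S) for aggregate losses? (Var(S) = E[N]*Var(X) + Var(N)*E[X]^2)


Var(S) = E[N]*Var(X) + Var(N)*E[X]^2
= 24*3486609 + 23*13898^2
= 83678616 + 4442551292
= 4.5262e+09


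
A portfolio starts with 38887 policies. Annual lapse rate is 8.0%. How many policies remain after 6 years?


remaining = initial * (1 - lapse)^years
= 38887 * (1 - 0.08)^6
= 38887 * 0.606355
= 23579.3269


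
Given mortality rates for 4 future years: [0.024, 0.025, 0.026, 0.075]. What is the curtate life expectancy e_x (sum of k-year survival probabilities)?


e_x = sum_{k=1}^{n} k_p_x
k_p_x values:
  1_p_x = 0.976
  2_p_x = 0.9516
  3_p_x = 0.926858
  4_p_x = 0.857344
e_x = 3.7118


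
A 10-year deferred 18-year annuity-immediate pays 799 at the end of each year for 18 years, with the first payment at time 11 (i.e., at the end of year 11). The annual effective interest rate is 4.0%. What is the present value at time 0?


PV at time 10 of the 18-year annuity-immediate:
a_n = 799 * (1-(1+0.04)^(-18))/0.04 = 10114.7783
Discount back 10 years to time 0:
PV = 10114.7783 * (1+0.04)^(-10)
= 10114.7783 * 0.675564
= 6833.1818


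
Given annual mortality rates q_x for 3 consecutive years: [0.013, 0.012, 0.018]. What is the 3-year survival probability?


p_k = 1 - q_k for each year
Survival = product of (1 - q_k)
= 0.987 * 0.988 * 0.982
= 0.9576


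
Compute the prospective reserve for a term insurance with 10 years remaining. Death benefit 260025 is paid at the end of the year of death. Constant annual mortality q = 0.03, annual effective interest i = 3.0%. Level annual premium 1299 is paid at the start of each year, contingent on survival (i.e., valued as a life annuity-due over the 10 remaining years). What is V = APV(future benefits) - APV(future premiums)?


v = 1/(1+i) = 0.970874
APV(future benefits) per unit = sum_{k=0}^{9} k_p_x * q * v^(k+1) = 0.225644
APV(future benefits) = 260025 * 0.225644 = 58672.9764
Life annuity-due factor ä_{x:10} = sum_{k=0}^{9} k_p_x * v^k = 7.747097
APV(future premiums) = 1299 * 7.747097 = 10063.4788
V = 58672.9764 - 10063.4788
= 48609.4976


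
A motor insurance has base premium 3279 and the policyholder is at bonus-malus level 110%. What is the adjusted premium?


adjusted = base * BM_level / 100
= 3279 * 110 / 100
= 3279 * 1.1
= 3606.9


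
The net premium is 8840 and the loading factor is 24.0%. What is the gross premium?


Gross = net * (1 + loading)
= 8840 * (1 + 0.24)
= 8840 * 1.24
= 10961.6


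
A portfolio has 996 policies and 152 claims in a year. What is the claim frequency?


frequency = claims / policies
= 152 / 996
= 0.1526


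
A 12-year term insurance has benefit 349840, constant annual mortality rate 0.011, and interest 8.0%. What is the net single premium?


NSP = benefit * sum_{k=0}^{n-1} k_p_x * q * v^(k+1)
With constant q=0.011, v=0.925926
Sum = 0.078843
NSP = 349840 * 0.078843
= 27582.4658


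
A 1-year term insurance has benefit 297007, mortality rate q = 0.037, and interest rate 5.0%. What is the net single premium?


NSP = benefit * q * v
v = 1/(1+i) = 0.952381
NSP = 297007 * 0.037 * 0.952381
= 10465.961


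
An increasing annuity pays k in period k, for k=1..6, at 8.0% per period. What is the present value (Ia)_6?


(Ia)_n = sum_{k=1}^{n} k * v^k, v = 1/(1+i)
v = 0.925926
Sum computed term by term:
(Ia)_6 = 15.1462


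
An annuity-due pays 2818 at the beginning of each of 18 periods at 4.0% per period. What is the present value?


PV_due = PMT * (1-(1+i)^(-n))/i * (1+i)
PV_immediate = 35673.8989
PV_due = 35673.8989 * 1.04
= 37100.8548


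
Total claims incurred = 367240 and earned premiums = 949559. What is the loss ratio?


Loss ratio = claims / premiums
= 367240 / 949559
= 0.3867


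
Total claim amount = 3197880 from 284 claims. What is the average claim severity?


severity = total / number
= 3197880 / 284
= 11260.1408


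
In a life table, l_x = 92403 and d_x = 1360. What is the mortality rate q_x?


q_x = d_x / l_x
= 1360 / 92403
= 0.0147


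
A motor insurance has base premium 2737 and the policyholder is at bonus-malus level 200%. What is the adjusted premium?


adjusted = base * BM_level / 100
= 2737 * 200 / 100
= 2737 * 2.0
= 5474.0


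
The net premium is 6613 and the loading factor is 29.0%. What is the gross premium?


Gross = net * (1 + loading)
= 6613 * (1 + 0.29)
= 6613 * 1.29
= 8530.77


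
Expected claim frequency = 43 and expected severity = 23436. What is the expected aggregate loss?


E[S] = E[N] * E[X]
= 43 * 23436
= 1.0077e+06


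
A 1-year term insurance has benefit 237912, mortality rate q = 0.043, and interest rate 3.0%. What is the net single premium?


NSP = benefit * q * v
v = 1/(1+i) = 0.970874
NSP = 237912 * 0.043 * 0.970874
= 9932.2485


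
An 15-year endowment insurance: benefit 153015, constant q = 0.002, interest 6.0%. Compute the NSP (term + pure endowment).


Term component = 2937.2915
Pure endowment = 15_p_x * v^15 * benefit = 0.970416 * 0.417265 * 153015 = 61958.9639
NSP = 64896.2554


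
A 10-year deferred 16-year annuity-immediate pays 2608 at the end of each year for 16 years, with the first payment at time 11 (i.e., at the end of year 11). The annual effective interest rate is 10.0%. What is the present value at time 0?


PV at time 10 of the 16-year annuity-immediate:
a_n = 2608 * (1-(1+0.1)^(-16))/0.1 = 20404.2321
Discount back 10 years to time 0:
PV = 20404.2321 * (1+0.1)^(-10)
= 20404.2321 * 0.385543
= 7866.7148


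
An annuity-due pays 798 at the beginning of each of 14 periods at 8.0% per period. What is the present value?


PV_due = PMT * (1-(1+i)^(-n))/i * (1+i)
PV_immediate = 6578.9011
PV_due = 6578.9011 * 1.08
= 7105.2132
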